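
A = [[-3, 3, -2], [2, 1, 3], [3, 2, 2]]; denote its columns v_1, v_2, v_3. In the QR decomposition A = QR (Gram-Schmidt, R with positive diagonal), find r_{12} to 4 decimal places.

r_{12} = -0.2132

e_1 = v_1/‖v_1‖ = (-3, 2, 3)/4.6904 = (-0.6396, 0.4264, 0.6396).
r_{12} = e_1·v_2 = -0.2132.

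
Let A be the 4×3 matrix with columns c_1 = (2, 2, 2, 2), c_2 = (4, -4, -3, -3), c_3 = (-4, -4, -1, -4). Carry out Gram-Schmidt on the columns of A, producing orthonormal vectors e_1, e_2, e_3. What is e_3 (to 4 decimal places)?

e_1 = c_1/‖c_1‖ = (2, 2, 2, 2)/4.0000 = (0.5000, 0.5000, 0.5000, 0.5000).
r_{12} = e_1·c_2 = -3.0000.
u_2 = c_2 + 3.0000·e_1 = (5.5000, -2.5000, -1.5000, -1.5000).
‖u_2‖ = 6.4031, so e_2 = (0.8590, -0.3904, -0.2343, -0.2343).
r_{13} = e_1·c_3 = -6.5000; r_{23} = e_2·c_3 = -0.7028.
u_3 = c_3 + 6.5000·e_1 + 0.7028·e_2 = (-0.1463, -1.0244, 2.0854, -0.9146).
‖u_3‖ = 2.5012, so e_3 = (-0.0585, -0.4096, 0.8337, -0.3657).

e_3 = (-0.0585, -0.4096, 0.8337, -0.3657)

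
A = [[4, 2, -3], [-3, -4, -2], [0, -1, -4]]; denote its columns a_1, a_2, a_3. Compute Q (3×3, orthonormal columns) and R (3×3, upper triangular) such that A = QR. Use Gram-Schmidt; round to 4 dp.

Q = [[0.8000, -0.5367, 0.2683], [-0.6000, -0.7155, 0.3578], [0.0000, -0.4472, -0.8944]], R = [[5.0000, 4.0000, -1.2000], [0.0000, 2.2361, 4.8299], [0.0000, 0.0000, 2.0572]]

a_1 = (4, -3, 0); ‖a_1‖ = 5.0000, so q_1 = (0.8000, -0.6000, 0.0000).
q_1·a_2 = 0.8000·2 + (-0.6000)·(-4) + 0.0000·(-1) = 4.0000.
u_2 = a_2 − 4.0000·q_1 = (-1.2000, -1.6000, -1.0000).
‖u_2‖ = 2.2361, so q_2 = (-0.5367, -0.7155, -0.4472).
q_1·a_3 = 0.8000·(-3) + (-0.6000)·(-2) + 0.0000·(-4) = -1.2000; q_2·a_3 = (-0.5367)·(-3) + (-0.7155)·(-2) + (-0.4472)·(-4) = 4.8299.
u_3 = a_3 + 1.2000·q_1 − 4.8299·q_2 = (0.5520, 0.7360, -1.8400).
‖u_3‖ = 2.0572, so q_3 = (0.2683, 0.3578, -0.8944).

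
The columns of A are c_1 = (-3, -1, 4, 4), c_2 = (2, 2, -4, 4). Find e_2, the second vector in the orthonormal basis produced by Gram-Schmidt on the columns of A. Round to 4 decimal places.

e_2 = (0.2303, 0.2917, -0.5220, 0.7677)

c_1 = (-3, -1, 4, 4); ‖c_1‖ = 6.4807, so e_1 = (-0.4629, -0.1543, 0.6172, 0.6172).
e_1·c_2 = (-0.4629)·2 + (-0.1543)·2 + 0.6172·(-4) + 0.6172·4 = -1.2344.
u_2 = c_2 + 1.2344·e_1 = (1.4286, 1.8095, -3.2381, 4.7619).
‖u_2‖ = 6.2029, so e_2 = (0.2303, 0.2917, -0.5220, 0.7677).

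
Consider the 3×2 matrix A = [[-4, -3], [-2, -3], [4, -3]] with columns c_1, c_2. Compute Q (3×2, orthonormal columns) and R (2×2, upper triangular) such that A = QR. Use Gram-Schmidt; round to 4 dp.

Q = [[-0.6667, -0.4576], [-0.3333, -0.5230], [0.6667, -0.7191]], R = [[6.0000, 1.0000], [0.0000, 5.0990]]

q_1 = c_1/‖c_1‖ = (-4, -2, 4)/6.0000 = (-0.6667, -0.3333, 0.6667).
r_{12} = q_1·c_2 = 1.0000.
u_2 = c_2 − 1.0000·q_1 = (-2.3333, -2.6667, -3.6667).
‖u_2‖ = 5.0990, so q_2 = (-0.4576, -0.5230, -0.7191).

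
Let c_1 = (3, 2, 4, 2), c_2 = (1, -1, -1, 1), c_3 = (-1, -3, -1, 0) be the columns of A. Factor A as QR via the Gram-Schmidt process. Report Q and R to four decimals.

Q = [[0.5222, 0.5475, -0.2617], [0.3482, -0.4715, -0.7815], [0.6963, -0.4411, 0.5646], [0.3482, 0.5323, 0.0449]], R = [[5.7446, -0.1741, -2.2630], [0.0000, 1.9924, 1.3080], [0.0000, 0.0000, 2.0416]]

c_1 = (3, 2, 4, 2); ‖c_1‖ = 5.7446, so e_1 = (0.5222, 0.3482, 0.6963, 0.3482).
e_1·c_2 = 0.5222·1 + 0.3482·(-1) + 0.6963·(-1) + 0.3482·1 = -0.1741.
u_2 = c_2 + 0.1741·e_1 = (1.0909, -0.9394, -0.8788, 1.0606).
‖u_2‖ = 1.9924, so e_2 = (0.5475, -0.4715, -0.4411, 0.5323).
e_1·c_3 = 0.5222·(-1) + 0.3482·(-3) + 0.6963·(-1) + 0.3482·0 = -2.2630; e_2·c_3 = 0.5475·(-1) + (-0.4715)·(-3) + (-0.4411)·(-1) + 0.5323·0 = 1.3080.
u_3 = c_3 + 2.2630·e_1 − 1.3080·e_2 = (-0.5344, -1.5954, 1.1527, 0.0916).
‖u_3‖ = 2.0416, so e_3 = (-0.2617, -0.7815, 0.5646, 0.0449).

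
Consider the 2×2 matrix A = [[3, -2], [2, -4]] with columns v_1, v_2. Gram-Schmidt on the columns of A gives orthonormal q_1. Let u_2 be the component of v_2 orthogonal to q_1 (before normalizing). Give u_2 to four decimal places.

v_1 = (3, 2); ‖v_1‖ = 3.6056, so q_1 = (0.8321, 0.5547).
q_1·v_2 = 0.8321·(-2) + 0.5547·(-4) = -3.8829.
u_2 = v_2 + 3.8829·q_1 = (1.2308, -1.8462).

u_2 = (1.2308, -1.8462)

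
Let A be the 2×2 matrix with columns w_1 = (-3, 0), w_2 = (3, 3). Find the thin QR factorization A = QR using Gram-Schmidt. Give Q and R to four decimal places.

Q = [[-1.0000, 0.0000], [0.0000, 1.0000]], R = [[3.0000, -3.0000], [0.0000, 3.0000]]

w_1 = (-3, 0); ‖w_1‖ = 3.0000, so q_1 = (-1.0000, 0.0000).
q_1·w_2 = (-1.0000)·3 + 0.0000·3 = -3.0000.
u_2 = w_2 + 3.0000·q_1 = (0.0000, 3.0000).
‖u_2‖ = 3.0000, so q_2 = (0.0000, 1.0000).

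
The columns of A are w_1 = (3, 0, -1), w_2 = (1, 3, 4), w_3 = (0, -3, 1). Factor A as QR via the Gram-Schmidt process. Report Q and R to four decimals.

w_1 = (3, 0, -1); ‖w_1‖ = 3.1623, so e_1 = (0.9487, 0.0000, -0.3162).
e_1·w_2 = 0.9487·1 + 0.0000·3 + (-0.3162)·4 = -0.3162.
u_2 = w_2 + 0.3162·e_1 = (1.3000, 3.0000, 3.9000).
‖u_2‖ = 5.0892, so e_2 = (0.2554, 0.5895, 0.7663).
e_1·w_3 = 0.9487·0 + 0.0000·(-3) + (-0.3162)·1 = -0.3162; e_2·w_3 = 0.2554·0 + 0.5895·(-3) + 0.7663·1 = -1.0021.
u_3 = w_3 + 0.3162·e_1 + 1.0021·e_2 = (0.5560, -2.4093, 1.6680).
‖u_3‖ = 2.9826, so e_3 = (0.1864, -0.8078, 0.5592).

Q = [[0.9487, 0.2554, 0.1864], [0.0000, 0.5895, -0.8078], [-0.3162, 0.7663, 0.5592]], R = [[3.1623, -0.3162, -0.3162], [0.0000, 5.0892, -1.0021], [0.0000, 0.0000, 2.9826]]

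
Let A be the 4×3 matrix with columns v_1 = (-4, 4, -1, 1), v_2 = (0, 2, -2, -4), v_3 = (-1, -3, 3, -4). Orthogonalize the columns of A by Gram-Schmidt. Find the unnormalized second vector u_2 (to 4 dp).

v_1 = (-4, 4, -1, 1); ‖v_1‖ = 5.8310, so e_1 = (-0.6860, 0.6860, -0.1715, 0.1715).
e_1·v_2 = (-0.6860)·0 + 0.6860·2 + (-0.1715)·(-2) + 0.1715·(-4) = 1.0290.
u_2 = v_2 − 1.0290·e_1 = (0.7059, 1.2941, -1.8235, -4.1765).

u_2 = (0.7059, 1.2941, -1.8235, -4.1765)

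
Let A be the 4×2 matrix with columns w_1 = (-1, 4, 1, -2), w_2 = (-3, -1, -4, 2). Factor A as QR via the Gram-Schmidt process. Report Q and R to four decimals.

w_1 = (-1, 4, 1, -2); ‖w_1‖ = 4.6904, so q_1 = (-0.2132, 0.8528, 0.2132, -0.4264).
q_1·w_2 = (-0.2132)·(-3) + 0.8528·(-1) + 0.2132·(-4) + (-0.4264)·2 = -1.9188.
u_2 = w_2 + 1.9188·q_1 = (-3.4091, 0.6364, -3.5909, 1.1818).
‖u_2‖ = 5.1301, so q_2 = (-0.6645, 0.1240, -0.7000, 0.2304).

Q = [[-0.2132, -0.6645], [0.8528, 0.1240], [0.2132, -0.7000], [-0.4264, 0.2304]], R = [[4.6904, -1.9188], [0.0000, 5.1301]]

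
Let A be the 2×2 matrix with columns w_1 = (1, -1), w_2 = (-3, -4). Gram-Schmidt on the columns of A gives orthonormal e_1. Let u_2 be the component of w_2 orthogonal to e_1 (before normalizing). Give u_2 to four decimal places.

u_2 = (-3.5000, -3.5000)

w_1 = (1, -1); ‖w_1‖ = 1.4142, so e_1 = (0.7071, -0.7071).
e_1·w_2 = 0.7071·(-3) + (-0.7071)·(-4) = 0.7071.
u_2 = w_2 − 0.7071·e_1 = (-3.5000, -3.5000).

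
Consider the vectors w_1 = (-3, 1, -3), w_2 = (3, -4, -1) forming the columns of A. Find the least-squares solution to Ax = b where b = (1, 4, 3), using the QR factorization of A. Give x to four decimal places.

w_1 = (-3, 1, -3); ‖w_1‖ = 4.3589, so e_1 = (-0.6882, 0.2294, -0.6882).
e_1·w_2 = (-0.6882)·3 + 0.2294·(-4) + (-0.6882)·(-1) = -2.2942.
u_2 = w_2 + 2.2942·e_1 = (1.4211, -3.4737, -2.5789).
‖u_2‖ = 4.5538, so e_2 = (0.3121, -0.7628, -0.5663).
Qᵀb = (-1.8353, -4.4382).
Back-substitute: x_2 = -4.4382/4.5538 = -0.9746.
x_1 = (-1.8353 + 2.2942·(-0.9746))/4.3589 = -0.9340.

x = (-0.9340, -0.9746)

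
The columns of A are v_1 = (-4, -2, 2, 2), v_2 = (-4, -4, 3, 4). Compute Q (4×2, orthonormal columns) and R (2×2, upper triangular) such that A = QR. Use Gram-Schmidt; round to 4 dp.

Q = [[-0.7559, 0.6131], [-0.3780, -0.5518], [0.3780, 0.1226], [0.3780, 0.5518]], R = [[5.2915, 7.1813], [0.0000, 2.3299]]

q_1 = v_1/‖v_1‖ = (-4, -2, 2, 2)/5.2915 = (-0.7559, -0.3780, 0.3780, 0.3780).
r_{12} = q_1·v_2 = 7.1813.
u_2 = v_2 − 7.1813·q_1 = (1.4286, -1.2857, 0.2857, 1.2857).
‖u_2‖ = 2.3299, so q_2 = (0.6131, -0.5518, 0.1226, 0.5518).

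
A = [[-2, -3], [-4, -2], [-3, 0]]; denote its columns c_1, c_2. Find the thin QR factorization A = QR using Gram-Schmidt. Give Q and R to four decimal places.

Q = [[-0.3714, -0.8144], [-0.7428, -0.0276], [-0.5571, 0.5797]], R = [[5.3852, 2.5997], [0.0000, 2.4983]]

q_1 = c_1/‖c_1‖ = (-2, -4, -3)/5.3852 = (-0.3714, -0.7428, -0.5571).
r_{12} = q_1·c_2 = 2.5997.
u_2 = c_2 − 2.5997·q_1 = (-2.0345, -0.0690, 1.4483).
‖u_2‖ = 2.4983, so q_2 = (-0.8144, -0.0276, 0.5797).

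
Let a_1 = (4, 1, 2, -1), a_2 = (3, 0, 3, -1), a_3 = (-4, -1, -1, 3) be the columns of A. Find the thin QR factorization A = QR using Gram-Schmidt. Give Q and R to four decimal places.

e_1 = a_1/‖a_1‖ = (4, 1, 2, -1)/4.6904 = (0.8528, 0.2132, 0.4264, -0.2132).
r_{12} = e_1·a_2 = 4.0508.
u_2 = a_2 − 4.0508·e_1 = (-0.4545, -0.8636, 1.2727, -0.1364).
‖u_2‖ = 1.6096, so e_2 = (-0.2824, -0.5365, 0.7907, -0.0847).
r_{13} = e_1·a_3 = -4.6904; r_{23} = e_2·a_3 = 0.6213.
u_3 = a_3 + 4.6904·e_1 − 0.6213·e_2 = (0.1754, 0.3333, 0.5088, 2.0526).
‖u_3‖ = 2.1480, so e_3 = (0.0817, 0.1552, 0.2369, 0.9556).

Q = [[0.8528, -0.2824, 0.0817], [0.2132, -0.5365, 0.1552], [0.4264, 0.7907, 0.2369], [-0.2132, -0.0847, 0.9556]], R = [[4.6904, 4.0508, -4.6904], [0.0000, 1.6096, 0.6213], [0.0000, 0.0000, 2.1480]]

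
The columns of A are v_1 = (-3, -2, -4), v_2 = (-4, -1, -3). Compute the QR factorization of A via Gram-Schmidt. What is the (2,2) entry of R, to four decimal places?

e_1 = v_1/‖v_1‖ = (-3, -2, -4)/5.3852 = (-0.5571, -0.3714, -0.7428).
r_{12} = e_1·v_2 = 4.8281.
u_2 = v_2 − 4.8281·e_1 = (-1.3103, 0.7931, 0.5862).
r_{22} = ‖u_2‖ = 1.6400.

r_{22} = 1.6400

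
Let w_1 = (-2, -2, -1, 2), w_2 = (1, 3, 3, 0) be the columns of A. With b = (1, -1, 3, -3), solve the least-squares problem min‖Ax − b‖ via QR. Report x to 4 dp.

x = (-0.7460, -0.0635)

q_1 = w_1/‖w_1‖ = (-2, -2, -1, 2)/3.6056 = (-0.5547, -0.5547, -0.2774, 0.5547).
r_{12} = q_1·w_2 = -3.0509.
u_2 = w_2 + 3.0509·q_1 = (-0.6923, 1.3077, 2.1538, 1.6923).
‖u_2‖ = 3.1132, so q_2 = (-0.2224, 0.4200, 0.6918, 0.5436).
Qᵀb = (-2.4962, -0.1977).
Back-substitute: x_2 = -0.1977/3.1132 = -0.0635.
x_1 = (-2.4962 + 3.0509·(-0.0635))/3.6056 = -0.7460.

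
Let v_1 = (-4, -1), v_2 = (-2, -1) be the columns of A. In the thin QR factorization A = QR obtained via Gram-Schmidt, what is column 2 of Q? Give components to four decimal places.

e_2 = (0.2425, -0.9701)

v_1 = (-4, -1); ‖v_1‖ = 4.1231, so e_1 = (-0.9701, -0.2425).
e_1·v_2 = (-0.9701)·(-2) + (-0.2425)·(-1) = 2.1828.
u_2 = v_2 − 2.1828·e_1 = (0.1176, -0.4706).
‖u_2‖ = 0.4851, so e_2 = (0.2425, -0.9701).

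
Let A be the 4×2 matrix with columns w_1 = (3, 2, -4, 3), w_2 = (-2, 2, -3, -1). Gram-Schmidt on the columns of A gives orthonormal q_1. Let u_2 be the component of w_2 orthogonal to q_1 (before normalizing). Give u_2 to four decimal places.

q_1 = w_1/‖w_1‖ = (3, 2, -4, 3)/6.1644 = (0.4867, 0.3244, -0.6489, 0.4867).
r_{12} = q_1·w_2 = 1.1355.
u_2 = w_2 − 1.1355·q_1 = (-2.5526, 1.6316, -2.2632, -1.5526).

u_2 = (-2.5526, 1.6316, -2.2632, -1.5526)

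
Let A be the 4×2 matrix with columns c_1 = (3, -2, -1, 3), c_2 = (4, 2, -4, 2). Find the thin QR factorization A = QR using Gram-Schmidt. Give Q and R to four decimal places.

Q = [[0.6255, 0.3246], [-0.4170, 0.7004], [-0.2085, -0.6320], [0.6255, -0.0683]], R = [[4.7958, 3.7533], [0.0000, 5.0905]]

e_1 = c_1/‖c_1‖ = (3, -2, -1, 3)/4.7958 = (0.6255, -0.4170, -0.2085, 0.6255).
r_{12} = e_1·c_2 = 3.7533.
u_2 = c_2 − 3.7533·e_1 = (1.6522, 3.5652, -3.2174, -0.3478).
‖u_2‖ = 5.0905, so e_2 = (0.3246, 0.7004, -0.6320, -0.0683).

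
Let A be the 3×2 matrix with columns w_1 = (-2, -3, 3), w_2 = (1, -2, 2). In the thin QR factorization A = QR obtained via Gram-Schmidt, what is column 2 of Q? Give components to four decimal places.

w_1 = (-2, -3, 3); ‖w_1‖ = 4.6904, so q_1 = (-0.4264, -0.6396, 0.6396).
q_1·w_2 = (-0.4264)·1 + (-0.6396)·(-2) + 0.6396·2 = 2.1320.
u_2 = w_2 − 2.1320·q_1 = (1.9091, -0.6364, 0.6364).
‖u_2‖ = 2.1106, so q_2 = (0.9045, -0.3015, 0.3015).

q_2 = (0.9045, -0.3015, 0.3015)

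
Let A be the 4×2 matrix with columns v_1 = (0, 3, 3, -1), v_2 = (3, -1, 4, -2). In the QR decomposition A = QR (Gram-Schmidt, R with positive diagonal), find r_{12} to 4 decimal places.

r_{12} = 2.5236

e_1 = v_1/‖v_1‖ = (0, 3, 3, -1)/4.3589 = (0.0000, 0.6882, 0.6882, -0.2294).
r_{12} = e_1·v_2 = 2.5236.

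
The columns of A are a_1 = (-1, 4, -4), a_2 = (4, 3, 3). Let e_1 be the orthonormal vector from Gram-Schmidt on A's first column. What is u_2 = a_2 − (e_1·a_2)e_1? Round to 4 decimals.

u_2 = (3.8788, 3.4848, 2.5152)

e_1 = a_1/‖a_1‖ = (-1, 4, -4)/5.7446 = (-0.1741, 0.6963, -0.6963).
r_{12} = e_1·a_2 = -0.6963.
u_2 = a_2 + 0.6963·e_1 = (3.8788, 3.4848, 2.5152).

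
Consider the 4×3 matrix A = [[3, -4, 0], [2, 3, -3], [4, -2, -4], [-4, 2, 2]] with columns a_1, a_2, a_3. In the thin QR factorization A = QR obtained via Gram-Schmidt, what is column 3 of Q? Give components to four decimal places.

e_3 = (0.3955, 0.2472, -0.7993, -0.3790)

a_1 = (3, 2, 4, -4); ‖a_1‖ = 6.7082, so e_1 = (0.4472, 0.2981, 0.5963, -0.5963).
e_1·a_2 = 0.4472·(-4) + 0.2981·3 + 0.5963·(-2) + (-0.5963)·2 = -3.2796.
u_2 = a_2 + 3.2796·e_1 = (-2.5333, 3.9778, -0.0444, 0.0444).
‖u_2‖ = 4.7164, so e_2 = (-0.5371, 0.8434, -0.0094, 0.0094).
e_1·a_3 = 0.4472·0 + 0.2981·(-3) + 0.5963·(-4) + (-0.5963)·2 = -4.4721; e_2·a_3 = (-0.5371)·0 + 0.8434·(-3) + (-0.0094)·(-4) + 0.0094·2 = -2.4736.
u_3 = a_3 + 4.4721·e_1 + 2.4736·e_2 = (0.6713, 0.4196, -1.3566, -0.6434).
‖u_3‖ = 1.6974, so e_3 = (0.3955, 0.2472, -0.7993, -0.3790).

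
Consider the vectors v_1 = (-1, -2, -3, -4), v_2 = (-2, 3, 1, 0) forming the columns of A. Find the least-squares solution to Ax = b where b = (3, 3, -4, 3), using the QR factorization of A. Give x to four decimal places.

v_1 = (-1, -2, -3, -4); ‖v_1‖ = 5.4772, so q_1 = (-0.1826, -0.3651, -0.5477, -0.7303).
q_1·v_2 = (-0.1826)·(-2) + (-0.3651)·3 + (-0.5477)·1 + (-0.7303)·0 = -1.2780.
u_2 = v_2 + 1.2780·q_1 = (-2.2333, 2.5333, 0.3000, -0.9333).
‖u_2‖ = 3.5166, so q_2 = (-0.6351, 0.7204, 0.0853, -0.2654).
Qᵀb = (-1.6432, -0.8815).
Back-substitute: x_2 = -0.8815/3.5166 = -0.2507.
x_1 = (-1.6432 + 1.2780·(-0.2507))/5.4772 = -0.3585.

x = (-0.3585, -0.2507)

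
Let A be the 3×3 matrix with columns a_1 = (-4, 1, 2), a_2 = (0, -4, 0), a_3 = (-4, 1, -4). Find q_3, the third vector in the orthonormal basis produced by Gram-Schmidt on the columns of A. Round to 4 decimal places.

q_1 = a_1/‖a_1‖ = (-4, 1, 2)/4.5826 = (-0.8729, 0.2182, 0.4364).
r_{12} = q_1·a_2 = -0.8729.
u_2 = a_2 + 0.8729·q_1 = (-0.7619, -3.8095, 0.3810).
‖u_2‖ = 3.9036, so q_2 = (-0.1952, -0.9759, 0.0976).
r_{13} = q_1·a_3 = 1.9640; r_{23} = q_2·a_3 = -0.5855.
u_3 = a_3 − 1.9640·q_1 + 0.5855·q_2 = (-2.4000, 0.0000, -4.8000).
‖u_3‖ = 5.3666, so q_3 = (-0.4472, 0.0000, -0.8944).

q_3 = (-0.4472, 0.0000, -0.8944)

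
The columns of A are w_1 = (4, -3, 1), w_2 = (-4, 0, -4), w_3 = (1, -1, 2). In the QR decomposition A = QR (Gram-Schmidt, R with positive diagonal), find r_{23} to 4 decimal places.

r_{23} = -1.2455

e_1 = w_1/‖w_1‖ = (4, -3, 1)/5.0990 = (0.7845, -0.5883, 0.1961).
r_{12} = e_1·w_2 = -3.9223.
u_2 = w_2 + 3.9223·e_1 = (-0.9231, -2.3077, -3.2308).
‖u_2‖ = 4.0762, so e_2 = (-0.2265, -0.5661, -0.7926).
r_{23} = e_2·w_3 = -1.2455.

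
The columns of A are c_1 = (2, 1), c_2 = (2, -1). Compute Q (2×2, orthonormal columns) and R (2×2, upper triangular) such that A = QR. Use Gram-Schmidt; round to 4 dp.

q_1 = c_1/‖c_1‖ = (2, 1)/2.2361 = (0.8944, 0.4472).
r_{12} = q_1·c_2 = 1.3416.
u_2 = c_2 − 1.3416·q_1 = (0.8000, -1.6000).
‖u_2‖ = 1.7889, so q_2 = (0.4472, -0.8944).

Q = [[0.8944, 0.4472], [0.4472, -0.8944]], R = [[2.2361, 1.3416], [0.0000, 1.7889]]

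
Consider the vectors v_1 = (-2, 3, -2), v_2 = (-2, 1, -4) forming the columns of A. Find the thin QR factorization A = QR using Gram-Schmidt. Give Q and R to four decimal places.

q_1 = v_1/‖v_1‖ = (-2, 3, -2)/4.1231 = (-0.4851, 0.7276, -0.4851).
r_{12} = q_1·v_2 = 3.6380.
u_2 = v_2 − 3.6380·q_1 = (-0.2353, -1.6471, -2.2353).
‖u_2‖ = 2.7865, so q_2 = (-0.0844, -0.5911, -0.8022).

Q = [[-0.4851, -0.0844], [0.7276, -0.5911], [-0.4851, -0.8022]], R = [[4.1231, 3.6380], [0.0000, 2.7865]]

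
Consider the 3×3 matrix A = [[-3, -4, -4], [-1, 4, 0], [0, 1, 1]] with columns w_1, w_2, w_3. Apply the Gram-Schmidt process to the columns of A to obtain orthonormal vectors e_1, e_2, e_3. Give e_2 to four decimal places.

e_2 = (-0.3102, 0.9307, 0.1939)

w_1 = (-3, -1, 0); ‖w_1‖ = 3.1623, so e_1 = (-0.9487, -0.3162, 0.0000).
e_1·w_2 = (-0.9487)·(-4) + (-0.3162)·4 + 0.0000·1 = 2.5298.
u_2 = w_2 − 2.5298·e_1 = (-1.6000, 4.8000, 1.0000).
‖u_2‖ = 5.1575, so e_2 = (-0.3102, 0.9307, 0.1939).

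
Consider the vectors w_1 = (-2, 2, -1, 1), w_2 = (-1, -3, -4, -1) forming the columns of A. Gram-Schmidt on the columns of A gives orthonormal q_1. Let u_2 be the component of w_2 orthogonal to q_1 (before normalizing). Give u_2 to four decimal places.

u_2 = (-1.2000, -2.8000, -4.1000, -0.9000)

q_1 = w_1/‖w_1‖ = (-2, 2, -1, 1)/3.1623 = (-0.6325, 0.6325, -0.3162, 0.3162).
r_{12} = q_1·w_2 = -0.3162.
u_2 = w_2 + 0.3162·q_1 = (-1.2000, -2.8000, -4.1000, -0.9000).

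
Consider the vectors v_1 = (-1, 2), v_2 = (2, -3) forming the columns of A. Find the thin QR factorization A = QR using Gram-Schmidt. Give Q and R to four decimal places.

Q = [[-0.4472, 0.8944], [0.8944, 0.4472]], R = [[2.2361, -3.5777], [0.0000, 0.4472]]

v_1 = (-1, 2); ‖v_1‖ = 2.2361, so q_1 = (-0.4472, 0.8944).
q_1·v_2 = (-0.4472)·2 + 0.8944·(-3) = -3.5777.
u_2 = v_2 + 3.5777·q_1 = (0.4000, 0.2000).
‖u_2‖ = 0.4472, so q_2 = (0.8944, 0.4472).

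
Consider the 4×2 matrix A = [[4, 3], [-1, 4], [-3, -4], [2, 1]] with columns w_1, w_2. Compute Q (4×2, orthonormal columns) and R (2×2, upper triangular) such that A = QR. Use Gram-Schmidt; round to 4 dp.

Q = [[0.7303, 0.0131], [-0.1826, 0.9307], [-0.5477, -0.3539], [0.3651, -0.0918]], R = [[5.4772, 4.0166], [0.0000, 5.0859]]

w_1 = (4, -1, -3, 2); ‖w_1‖ = 5.4772, so q_1 = (0.7303, -0.1826, -0.5477, 0.3651).
q_1·w_2 = 0.7303·3 + (-0.1826)·4 + (-0.5477)·(-4) + 0.3651·1 = 4.0166.
u_2 = w_2 − 4.0166·q_1 = (0.0667, 4.7333, -1.8000, -0.4667).
‖u_2‖ = 5.0859, so q_2 = (0.0131, 0.9307, -0.3539, -0.0918).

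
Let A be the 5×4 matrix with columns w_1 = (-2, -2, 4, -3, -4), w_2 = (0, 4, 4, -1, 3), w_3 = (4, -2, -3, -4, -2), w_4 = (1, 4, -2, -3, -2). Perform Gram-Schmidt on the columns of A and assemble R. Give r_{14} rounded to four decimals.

r_{14} = -0.1429

w_1 = (-2, -2, 4, -3, -4); ‖w_1‖ = 7.0000, so e_1 = (-0.2857, -0.2857, 0.5714, -0.4286, -0.5714).
r_{14} = e_1·w_4 = -0.1429.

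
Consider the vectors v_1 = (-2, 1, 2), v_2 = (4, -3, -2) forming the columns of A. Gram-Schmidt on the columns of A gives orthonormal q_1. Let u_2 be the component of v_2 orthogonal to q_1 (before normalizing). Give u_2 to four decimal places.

u_2 = (0.6667, -1.3333, 1.3333)

q_1 = v_1/‖v_1‖ = (-2, 1, 2)/3.0000 = (-0.6667, 0.3333, 0.6667).
r_{12} = q_1·v_2 = -5.0000.
u_2 = v_2 + 5.0000·q_1 = (0.6667, -1.3333, 1.3333).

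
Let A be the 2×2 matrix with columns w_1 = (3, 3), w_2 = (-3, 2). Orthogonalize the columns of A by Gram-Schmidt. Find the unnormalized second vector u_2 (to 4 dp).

w_1 = (3, 3); ‖w_1‖ = 4.2426, so e_1 = (0.7071, 0.7071).
e_1·w_2 = 0.7071·(-3) + 0.7071·2 = -0.7071.
u_2 = w_2 + 0.7071·e_1 = (-2.5000, 2.5000).

u_2 = (-2.5000, 2.5000)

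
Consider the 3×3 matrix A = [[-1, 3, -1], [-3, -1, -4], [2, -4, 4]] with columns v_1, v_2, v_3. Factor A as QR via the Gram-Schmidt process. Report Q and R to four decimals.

Q = [[-0.2673, 0.5246, 0.8083], [-0.8018, -0.5864, 0.1155], [0.5345, -0.6172, 0.5774]], R = [[3.7417, -2.1381, 5.6125], [0.0000, 4.6291, -0.6481], [0.0000, 0.0000, 1.0392]]

v_1 = (-1, -3, 2); ‖v_1‖ = 3.7417, so q_1 = (-0.2673, -0.8018, 0.5345).
q_1·v_2 = (-0.2673)·3 + (-0.8018)·(-1) + 0.5345·(-4) = -2.1381.
u_2 = v_2 + 2.1381·q_1 = (2.4286, -2.7143, -2.8571).
‖u_2‖ = 4.6291, so q_2 = (0.5246, -0.5864, -0.6172).
q_1·v_3 = (-0.2673)·(-1) + (-0.8018)·(-4) + 0.5345·4 = 5.6125; q_2·v_3 = 0.5246·(-1) + (-0.5864)·(-4) + (-0.6172)·4 = -0.6481.
u_3 = v_3 − 5.6125·q_1 + 0.6481·q_2 = (0.8400, 0.1200, 0.6000).
‖u_3‖ = 1.0392, so q_3 = (0.8083, 0.1155, 0.5774).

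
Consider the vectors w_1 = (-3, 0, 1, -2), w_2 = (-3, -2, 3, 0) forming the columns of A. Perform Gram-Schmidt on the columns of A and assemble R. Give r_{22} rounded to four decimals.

w_1 = (-3, 0, 1, -2); ‖w_1‖ = 3.7417, so e_1 = (-0.8018, 0.0000, 0.2673, -0.5345).
e_1·w_2 = (-0.8018)·(-3) + 0.0000·(-2) + 0.2673·3 + (-0.5345)·0 = 3.2071.
u_2 = w_2 − 3.2071·e_1 = (-0.4286, -2.0000, 2.1429, 1.7143).
r_{22} = ‖u_2‖ = 3.4226.

r_{22} = 3.4226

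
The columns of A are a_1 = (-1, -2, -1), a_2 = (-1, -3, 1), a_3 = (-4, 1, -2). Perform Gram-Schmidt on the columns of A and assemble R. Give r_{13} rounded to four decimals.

r_{13} = 1.6330

a_1 = (-1, -2, -1); ‖a_1‖ = 2.4495, so e_1 = (-0.4082, -0.8165, -0.4082).
r_{13} = e_1·a_3 = 1.6330.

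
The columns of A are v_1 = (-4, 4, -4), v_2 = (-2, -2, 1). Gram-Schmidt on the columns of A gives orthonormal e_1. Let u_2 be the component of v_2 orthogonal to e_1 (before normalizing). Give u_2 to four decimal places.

u_2 = (-2.3333, -1.6667, 0.6667)

v_1 = (-4, 4, -4); ‖v_1‖ = 6.9282, so e_1 = (-0.5774, 0.5774, -0.5774).
e_1·v_2 = (-0.5774)·(-2) + 0.5774·(-2) + (-0.5774)·1 = -0.5774.
u_2 = v_2 + 0.5774·e_1 = (-2.3333, -1.6667, 0.6667).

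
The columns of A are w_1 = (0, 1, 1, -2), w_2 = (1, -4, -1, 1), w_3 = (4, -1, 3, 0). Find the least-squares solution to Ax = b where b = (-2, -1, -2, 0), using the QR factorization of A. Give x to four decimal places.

x = (0.2341, 0.4562, -0.6057)

w_1 = (0, 1, 1, -2); ‖w_1‖ = 2.4495, so e_1 = (0.0000, 0.4082, 0.4082, -0.8165).
e_1·w_2 = 0.0000·1 + 0.4082·(-4) + 0.4082·(-1) + (-0.8165)·1 = -2.8577.
u_2 = w_2 + 2.8577·e_1 = (1.0000, -2.8333, 0.1667, -1.3333).
‖u_2‖ = 3.2914, so e_2 = (0.3038, -0.8608, 0.0506, -0.4051).
e_1·w_3 = 0.0000·4 + 0.4082·(-1) + 0.4082·3 + (-0.8165)·0 = 0.8165; e_2·w_3 = 0.3038·4 + (-0.8608)·(-1) + 0.0506·3 + (-0.4051)·0 = 2.2280.
u_3 = w_3 − 0.8165·e_1 − 2.2280·e_2 = (3.3231, 0.5846, 2.5538, 1.5692).
‖u_3‖ = 4.5132, so e_3 = (0.7363, 0.1295, 0.5659, 0.3477).
Qᵀb = (-1.2247, 0.1519, -2.7338).
Back-substitute: x_3 = -2.7338/4.5132 = -0.6057.
x_2 = (0.1519 − 2.2280·(-0.6057))/3.2914 = 0.4562.
x_1 = (-1.2247 + 2.8577·0.4562 − 0.8165·(-0.6057))/2.4495 = 0.2341.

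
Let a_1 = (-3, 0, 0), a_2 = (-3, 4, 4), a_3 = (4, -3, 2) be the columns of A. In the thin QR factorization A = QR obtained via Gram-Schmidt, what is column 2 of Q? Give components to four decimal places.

e_2 = (0.0000, 0.7071, 0.7071)

a_1 = (-3, 0, 0); ‖a_1‖ = 3.0000, so e_1 = (-1.0000, 0.0000, 0.0000).
e_1·a_2 = (-1.0000)·(-3) + 0.0000·4 + 0.0000·4 = 3.0000.
u_2 = a_2 − 3.0000·e_1 = (0.0000, 4.0000, 4.0000).
‖u_2‖ = 5.6569, so e_2 = (0.0000, 0.7071, 0.7071).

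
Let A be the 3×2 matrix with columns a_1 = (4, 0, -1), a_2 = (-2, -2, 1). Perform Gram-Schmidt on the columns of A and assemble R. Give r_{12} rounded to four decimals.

q_1 = a_1/‖a_1‖ = (4, 0, -1)/4.1231 = (0.9701, 0.0000, -0.2425).
r_{12} = q_1·a_2 = -2.1828.

r_{12} = -2.1828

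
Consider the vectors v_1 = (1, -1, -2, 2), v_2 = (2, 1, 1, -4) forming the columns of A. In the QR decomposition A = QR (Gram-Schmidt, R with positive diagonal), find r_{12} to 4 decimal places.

v_1 = (1, -1, -2, 2); ‖v_1‖ = 3.1623, so e_1 = (0.3162, -0.3162, -0.6325, 0.6325).
r_{12} = e_1·v_2 = -2.8460.

r_{12} = -2.8460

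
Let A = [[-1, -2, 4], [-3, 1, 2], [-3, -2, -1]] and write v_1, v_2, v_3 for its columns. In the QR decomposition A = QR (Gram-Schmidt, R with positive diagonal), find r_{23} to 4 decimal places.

v_1 = (-1, -3, -3); ‖v_1‖ = 4.3589, so e_1 = (-0.2294, -0.6882, -0.6882).
e_1·v_2 = (-0.2294)·(-2) + (-0.6882)·1 + (-0.6882)·(-2) = 1.1471.
u_2 = v_2 − 1.1471·e_1 = (-1.7368, 1.7895, -1.2105).
‖u_2‖ = 2.7720, so e_2 = (-0.6266, 0.6455, -0.4367).
r_{23} = e_2·v_3 = -0.7784.

r_{23} = -0.7784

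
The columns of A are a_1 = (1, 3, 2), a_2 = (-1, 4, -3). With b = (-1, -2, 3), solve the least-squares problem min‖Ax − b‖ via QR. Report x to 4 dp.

e_1 = a_1/‖a_1‖ = (1, 3, 2)/3.7417 = (0.2673, 0.8018, 0.5345).
r_{12} = e_1·a_2 = 1.3363.
u_2 = a_2 − 1.3363·e_1 = (-1.3571, 2.9286, -3.7143).
‖u_2‖ = 4.9208, so e_2 = (-0.2758, 0.5951, -0.7548).
Qᵀb = (-0.2673, -3.1789).
Back-substitute: x_2 = -3.1789/4.9208 = -0.6460.
x_1 = (-0.2673 − 1.3363·(-0.6460))/3.7417 = 0.1593.

x = (0.1593, -0.6460)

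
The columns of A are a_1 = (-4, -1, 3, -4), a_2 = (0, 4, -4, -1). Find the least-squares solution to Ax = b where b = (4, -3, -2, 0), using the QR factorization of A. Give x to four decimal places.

x = (-0.5435, -0.3188)

a_1 = (-4, -1, 3, -4); ‖a_1‖ = 6.4807, so e_1 = (-0.6172, -0.1543, 0.4629, -0.6172).
e_1·a_2 = (-0.6172)·0 + (-0.1543)·4 + 0.4629·(-4) + (-0.6172)·(-1) = -1.8516.
u_2 = a_2 + 1.8516·e_1 = (-1.1429, 3.7143, -3.1429, -2.1429).
‖u_2‖ = 5.4380, so e_2 = (-0.2102, 0.6830, -0.5779, -0.3941).
Qᵀb = (-2.9318, -1.7338).
Back-substitute: x_2 = -1.7338/5.4380 = -0.3188.
x_1 = (-2.9318 + 1.8516·(-0.3188))/6.4807 = -0.5435.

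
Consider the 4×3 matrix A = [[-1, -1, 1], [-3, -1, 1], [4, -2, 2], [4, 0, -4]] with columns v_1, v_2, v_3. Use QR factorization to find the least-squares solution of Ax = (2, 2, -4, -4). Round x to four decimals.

v_1 = (-1, -3, 4, 4); ‖v_1‖ = 6.4807, so e_1 = (-0.1543, -0.4629, 0.6172, 0.6172).
e_1·v_2 = (-0.1543)·(-1) + (-0.4629)·(-1) + 0.6172·(-2) + 0.6172·0 = -0.6172.
u_2 = v_2 + 0.6172·e_1 = (-1.0952, -1.2857, -1.6190, 0.3810).
‖u_2‖ = 2.3705, so e_2 = (-0.4620, -0.5424, -0.6830, 0.1607).
e_1·v_3 = (-0.1543)·1 + (-0.4629)·1 + 0.6172·2 + 0.6172·(-4) = -1.8516; e_2·v_3 = (-0.4620)·1 + (-0.5424)·1 + (-0.6830)·2 + 0.1607·(-4) = -3.0133.
u_3 = v_3 + 1.8516·e_1 + 3.0133·e_2 = (-0.6780, -1.4915, 1.0847, -2.3729).
‖u_3‖ = 3.0808, so e_3 = (-0.2201, -0.4841, 0.3521, -0.7702).
Qᵀb = (-6.1721, 0.0804, 0.2641).
Back-substitute: x_3 = 0.2641/3.0808 = 0.0857.
x_2 = (0.0804 + 3.0133·0.0857)/2.3705 = 0.1429.
x_1 = (-6.1721 + 0.6172·0.1429 + 1.8516·0.0857)/6.4807 = -0.9143.

x = (-0.9143, 0.1429, 0.0857)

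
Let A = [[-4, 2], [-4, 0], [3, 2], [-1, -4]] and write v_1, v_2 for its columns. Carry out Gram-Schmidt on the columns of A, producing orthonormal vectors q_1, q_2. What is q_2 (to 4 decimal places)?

q_1 = v_1/‖v_1‖ = (-4, -4, 3, -1)/6.4807 = (-0.6172, -0.6172, 0.4629, -0.1543).
r_{12} = q_1·v_2 = 0.3086.
u_2 = v_2 − 0.3086·q_1 = (2.1905, 0.1905, 1.8571, -3.9524).
‖u_2‖ = 4.8892, so q_2 = (0.4480, 0.0390, 0.3798, -0.8084).

q_2 = (0.4480, 0.0390, 0.3798, -0.8084)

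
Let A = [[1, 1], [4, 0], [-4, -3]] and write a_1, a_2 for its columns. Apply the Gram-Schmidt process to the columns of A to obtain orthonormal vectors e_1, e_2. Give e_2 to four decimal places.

e_2 = (0.2744, -0.7134, -0.6448)

e_1 = a_1/‖a_1‖ = (1, 4, -4)/5.7446 = (0.1741, 0.6963, -0.6963).
r_{12} = e_1·a_2 = 2.2630.
u_2 = a_2 − 2.2630·e_1 = (0.6061, -1.5758, -1.4242).
‖u_2‖ = 2.2088, so e_2 = (0.2744, -0.7134, -0.6448).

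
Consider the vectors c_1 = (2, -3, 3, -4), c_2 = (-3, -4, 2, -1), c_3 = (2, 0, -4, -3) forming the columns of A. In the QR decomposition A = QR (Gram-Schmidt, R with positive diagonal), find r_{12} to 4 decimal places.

r_{12} = 2.5955

c_1 = (2, -3, 3, -4); ‖c_1‖ = 6.1644, so e_1 = (0.3244, -0.4867, 0.4867, -0.6489).
r_{12} = e_1·c_2 = 2.5955.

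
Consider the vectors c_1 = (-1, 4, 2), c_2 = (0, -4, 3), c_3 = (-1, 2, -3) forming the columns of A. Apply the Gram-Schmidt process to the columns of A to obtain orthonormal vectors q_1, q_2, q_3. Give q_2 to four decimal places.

q_1 = c_1/‖c_1‖ = (-1, 4, 2)/4.5826 = (-0.2182, 0.8729, 0.4364).
r_{12} = q_1·c_2 = -2.1822.
u_2 = c_2 + 2.1822·q_1 = (-0.4762, -2.0952, 3.9524).
‖u_2‖ = 4.4987, so q_2 = (-0.1059, -0.4657, 0.8786).

q_2 = (-0.1059, -0.4657, 0.8786)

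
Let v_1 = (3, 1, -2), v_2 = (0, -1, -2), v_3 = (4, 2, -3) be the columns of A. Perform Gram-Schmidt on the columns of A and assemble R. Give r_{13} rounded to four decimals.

r_{13} = 5.3452

v_1 = (3, 1, -2); ‖v_1‖ = 3.7417, so e_1 = (0.8018, 0.2673, -0.5345).
r_{13} = e_1·v_3 = 5.3452.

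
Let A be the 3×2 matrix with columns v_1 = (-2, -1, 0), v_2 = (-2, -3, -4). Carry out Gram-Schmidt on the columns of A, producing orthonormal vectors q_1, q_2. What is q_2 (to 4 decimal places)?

q_2 = (0.1826, -0.3651, -0.9129)

v_1 = (-2, -1, 0); ‖v_1‖ = 2.2361, so q_1 = (-0.8944, -0.4472, 0.0000).
q_1·v_2 = (-0.8944)·(-2) + (-0.4472)·(-3) + 0.0000·(-4) = 3.1305.
u_2 = v_2 − 3.1305·q_1 = (0.8000, -1.6000, -4.0000).
‖u_2‖ = 4.3818, so q_2 = (0.1826, -0.3651, -0.9129).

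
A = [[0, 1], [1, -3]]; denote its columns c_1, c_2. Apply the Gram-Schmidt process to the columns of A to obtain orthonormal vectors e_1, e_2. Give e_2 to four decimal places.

e_2 = (1.0000, 0.0000)

c_1 = (0, 1); ‖c_1‖ = 1.0000, so e_1 = (0.0000, 1.0000).
e_1·c_2 = 0.0000·1 + 1.0000·(-3) = -3.0000.
u_2 = c_2 + 3.0000·e_1 = (1.0000, 0.0000).
‖u_2‖ = 1.0000, so e_2 = (1.0000, 0.0000).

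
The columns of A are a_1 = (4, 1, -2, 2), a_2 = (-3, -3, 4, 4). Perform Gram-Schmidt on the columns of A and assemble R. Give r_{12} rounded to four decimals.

a_1 = (4, 1, -2, 2); ‖a_1‖ = 5.0000, so q_1 = (0.8000, 0.2000, -0.4000, 0.4000).
r_{12} = q_1·a_2 = -3.0000.

r_{12} = -3.0000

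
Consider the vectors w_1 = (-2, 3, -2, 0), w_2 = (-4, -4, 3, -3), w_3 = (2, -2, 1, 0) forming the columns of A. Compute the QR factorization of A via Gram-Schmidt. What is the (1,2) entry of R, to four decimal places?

w_1 = (-2, 3, -2, 0); ‖w_1‖ = 4.1231, so q_1 = (-0.4851, 0.7276, -0.4851, 0.0000).
r_{12} = q_1·w_2 = -2.4254.

r_{12} = -2.4254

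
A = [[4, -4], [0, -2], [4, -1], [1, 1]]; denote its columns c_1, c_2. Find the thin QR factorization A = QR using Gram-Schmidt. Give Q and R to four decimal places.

Q = [[0.6963, -0.5103], [0.0000, -0.6014], [0.6963, 0.3918], [0.1741, 0.4738]], R = [[5.7446, -3.3075], [0.0000, 3.3257]]

c_1 = (4, 0, 4, 1); ‖c_1‖ = 5.7446, so e_1 = (0.6963, 0.0000, 0.6963, 0.1741).
e_1·c_2 = 0.6963·(-4) + 0.0000·(-2) + 0.6963·(-1) + 0.1741·1 = -3.3075.
u_2 = c_2 + 3.3075·e_1 = (-1.6970, -2.0000, 1.3030, 1.5758).
‖u_2‖ = 3.3257, so e_2 = (-0.5103, -0.6014, 0.3918, 0.4738).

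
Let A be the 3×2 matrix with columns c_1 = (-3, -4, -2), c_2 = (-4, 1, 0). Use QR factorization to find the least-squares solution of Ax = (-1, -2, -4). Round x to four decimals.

q_1 = c_1/‖c_1‖ = (-3, -4, -2)/5.3852 = (-0.5571, -0.7428, -0.3714).
r_{12} = q_1·c_2 = 1.4856.
u_2 = c_2 − 1.4856·q_1 = (-3.1724, 2.1034, 0.5517).
‖u_2‖ = 3.8462, so q_2 = (-0.8248, 0.5469, 0.1434).
Qᵀb = (3.5282, -0.8428).
Back-substitute: x_2 = -0.8428/3.8462 = -0.2191.
x_1 = (3.5282 − 1.4856·(-0.2191))/5.3852 = 0.7156.

x = (0.7156, -0.2191)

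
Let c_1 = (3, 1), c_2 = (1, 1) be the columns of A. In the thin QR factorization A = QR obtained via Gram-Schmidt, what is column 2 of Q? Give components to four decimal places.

q_2 = (-0.3162, 0.9487)

c_1 = (3, 1); ‖c_1‖ = 3.1623, so q_1 = (0.9487, 0.3162).
q_1·c_2 = 0.9487·1 + 0.3162·1 = 1.2649.
u_2 = c_2 − 1.2649·q_1 = (-0.2000, 0.6000).
‖u_2‖ = 0.6325, so q_2 = (-0.3162, 0.9487).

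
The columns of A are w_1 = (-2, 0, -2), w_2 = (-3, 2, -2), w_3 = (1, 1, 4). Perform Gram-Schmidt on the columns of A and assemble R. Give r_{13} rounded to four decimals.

r_{13} = -3.5355

w_1 = (-2, 0, -2); ‖w_1‖ = 2.8284, so e_1 = (-0.7071, 0.0000, -0.7071).
r_{13} = e_1·w_3 = -3.5355.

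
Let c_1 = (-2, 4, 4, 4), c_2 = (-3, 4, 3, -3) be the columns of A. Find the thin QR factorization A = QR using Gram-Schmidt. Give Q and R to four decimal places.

c_1 = (-2, 4, 4, 4); ‖c_1‖ = 7.2111, so e_1 = (-0.2774, 0.5547, 0.5547, 0.5547).
e_1·c_2 = (-0.2774)·(-3) + 0.5547·4 + 0.5547·3 + 0.5547·(-3) = 3.0509.
u_2 = c_2 − 3.0509·e_1 = (-2.1538, 2.3077, 1.3077, -4.6923).
‖u_2‖ = 5.8045, so e_2 = (-0.3711, 0.3976, 0.2253, -0.8084).

Q = [[-0.2774, -0.3711], [0.5547, 0.3976], [0.5547, 0.2253], [0.5547, -0.8084]], R = [[7.2111, 3.0509], [0.0000, 5.8045]]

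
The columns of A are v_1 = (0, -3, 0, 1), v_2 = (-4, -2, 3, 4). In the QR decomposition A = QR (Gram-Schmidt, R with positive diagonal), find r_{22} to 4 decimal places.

r_{22} = 5.9161

q_1 = v_1/‖v_1‖ = (0, -3, 0, 1)/3.1623 = (0.0000, -0.9487, 0.0000, 0.3162).
r_{12} = q_1·v_2 = 3.1623.
u_2 = v_2 − 3.1623·q_1 = (-4.0000, 1.0000, 3.0000, 3.0000).
r_{22} = ‖u_2‖ = 5.9161.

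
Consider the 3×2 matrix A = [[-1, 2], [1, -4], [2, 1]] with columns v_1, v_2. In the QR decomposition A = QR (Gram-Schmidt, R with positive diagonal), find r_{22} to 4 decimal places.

r_{22} = 4.2817

q_1 = v_1/‖v_1‖ = (-1, 1, 2)/2.4495 = (-0.4082, 0.4082, 0.8165).
r_{12} = q_1·v_2 = -1.6330.
u_2 = v_2 + 1.6330·q_1 = (1.3333, -3.3333, 2.3333).
r_{22} = ‖u_2‖ = 4.2817.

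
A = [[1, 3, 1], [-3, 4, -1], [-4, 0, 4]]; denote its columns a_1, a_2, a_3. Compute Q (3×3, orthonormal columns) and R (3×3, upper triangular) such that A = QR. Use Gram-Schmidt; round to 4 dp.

Q = [[0.1961, 0.7153, 0.6708], [-0.5883, 0.6331, -0.5031], [-0.7845, -0.2960, 0.5450]], R = [[5.0990, -1.7650, -2.3534], [0.0000, 4.6781, -1.1017], [0.0000, 0.0000, 3.3538]]

e_1 = a_1/‖a_1‖ = (1, -3, -4)/5.0990 = (0.1961, -0.5883, -0.7845).
r_{12} = e_1·a_2 = -1.7650.
u_2 = a_2 + 1.7650·e_1 = (3.3462, 2.9615, -1.3846).
‖u_2‖ = 4.6781, so e_2 = (0.7153, 0.6331, -0.2960).
r_{13} = e_1·a_3 = -2.3534; r_{23} = e_2·a_3 = -1.1017.
u_3 = a_3 + 2.3534·e_1 + 1.1017·e_2 = (2.2496, -1.6872, 1.8278).
‖u_3‖ = 3.3538, so e_3 = (0.6708, -0.5031, 0.5450).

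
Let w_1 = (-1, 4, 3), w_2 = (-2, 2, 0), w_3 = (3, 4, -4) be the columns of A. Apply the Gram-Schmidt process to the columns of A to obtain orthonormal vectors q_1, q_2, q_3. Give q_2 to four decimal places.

q_2 = (-0.7926, 0.2265, -0.5661)

w_1 = (-1, 4, 3); ‖w_1‖ = 5.0990, so q_1 = (-0.1961, 0.7845, 0.5883).
q_1·w_2 = (-0.1961)·(-2) + 0.7845·2 + 0.5883·0 = 1.9612.
u_2 = w_2 − 1.9612·q_1 = (-1.6154, 0.4615, -1.1538).
‖u_2‖ = 2.0381, so q_2 = (-0.7926, 0.2265, -0.5661).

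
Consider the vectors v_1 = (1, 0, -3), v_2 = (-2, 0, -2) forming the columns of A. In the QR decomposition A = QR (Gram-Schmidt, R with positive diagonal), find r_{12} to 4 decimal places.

r_{12} = 1.2649

v_1 = (1, 0, -3); ‖v_1‖ = 3.1623, so q_1 = (0.3162, 0.0000, -0.9487).
r_{12} = q_1·v_2 = 1.2649.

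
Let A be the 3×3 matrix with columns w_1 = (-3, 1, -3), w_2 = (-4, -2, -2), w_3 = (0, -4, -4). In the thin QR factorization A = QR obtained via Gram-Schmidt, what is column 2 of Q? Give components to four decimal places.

e_2 = (-0.4542, -0.8760, 0.1622)

w_1 = (-3, 1, -3); ‖w_1‖ = 4.3589, so e_1 = (-0.6882, 0.2294, -0.6882).
e_1·w_2 = (-0.6882)·(-4) + 0.2294·(-2) + (-0.6882)·(-2) = 3.6707.
u_2 = w_2 − 3.6707·e_1 = (-1.4737, -2.8421, 0.5263).
‖u_2‖ = 3.2444, so e_2 = (-0.4542, -0.8760, 0.1622).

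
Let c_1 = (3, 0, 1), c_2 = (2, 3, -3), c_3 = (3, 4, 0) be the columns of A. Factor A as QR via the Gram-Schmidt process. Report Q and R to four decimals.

c_1 = (3, 0, 1); ‖c_1‖ = 3.1623, so e_1 = (0.9487, 0.0000, 0.3162).
e_1·c_2 = 0.9487·2 + 0.0000·3 + 0.3162·(-3) = 0.9487.
u_2 = c_2 − 0.9487·e_1 = (1.1000, 3.0000, -3.3000).
‖u_2‖ = 4.5935, so e_2 = (0.2395, 0.6531, -0.7184).
e_1·c_3 = 0.9487·3 + 0.0000·4 + 0.3162·0 = 2.8460; e_2·c_3 = 0.2395·3 + 0.6531·4 + (-0.7184)·0 = 3.3308.
u_3 = c_3 − 2.8460·e_1 − 3.3308·e_2 = (-0.4976, 1.8246, 1.4929).
‖u_3‖ = 2.4095, so e_3 = (-0.2065, 0.7573, 0.6196).

Q = [[0.9487, 0.2395, -0.2065], [0.0000, 0.6531, 0.7573], [0.3162, -0.7184, 0.6196]], R = [[3.1623, 0.9487, 2.8460], [0.0000, 4.5935, 3.3308], [0.0000, 0.0000, 2.4095]]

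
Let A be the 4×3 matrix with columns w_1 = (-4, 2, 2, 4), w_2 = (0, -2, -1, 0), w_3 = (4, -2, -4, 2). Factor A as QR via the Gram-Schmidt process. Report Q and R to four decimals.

Q = [[-0.6325, -0.2963, 0.5587], [0.3162, -0.8396, 0.2195], [0.3162, -0.3457, -0.4390], [0.6325, 0.2963, 0.6685]], R = [[6.3246, -0.9487, -3.1623], [0.0000, 2.0248, 2.4693], [0.0000, 0.0000, 4.8890]]

w_1 = (-4, 2, 2, 4); ‖w_1‖ = 6.3246, so e_1 = (-0.6325, 0.3162, 0.3162, 0.6325).
e_1·w_2 = (-0.6325)·0 + 0.3162·(-2) + 0.3162·(-1) + 0.6325·0 = -0.9487.
u_2 = w_2 + 0.9487·e_1 = (-0.6000, -1.7000, -0.7000, 0.6000).
‖u_2‖ = 2.0248, so e_2 = (-0.2963, -0.8396, -0.3457, 0.2963).
e_1·w_3 = (-0.6325)·4 + 0.3162·(-2) + 0.3162·(-4) + 0.6325·2 = -3.1623; e_2·w_3 = (-0.2963)·4 + (-0.8396)·(-2) + (-0.3457)·(-4) + 0.2963·2 = 2.4693.
u_3 = w_3 + 3.1623·e_1 − 2.4693·e_2 = (2.7317, 1.0732, -2.1463, 3.2683).
‖u_3‖ = 4.8890, so e_3 = (0.5587, 0.2195, -0.4390, 0.6685).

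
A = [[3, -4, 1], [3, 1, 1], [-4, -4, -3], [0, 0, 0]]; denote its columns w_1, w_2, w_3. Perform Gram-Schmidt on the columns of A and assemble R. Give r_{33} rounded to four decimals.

w_1 = (3, 3, -4, 0); ‖w_1‖ = 5.8310, so q_1 = (0.5145, 0.5145, -0.6860, 0.0000).
q_1·w_2 = 0.5145·(-4) + 0.5145·1 + (-0.6860)·(-4) + 0.0000·0 = 1.2005.
u_2 = w_2 − 1.2005·q_1 = (-4.6176, 0.3824, -3.1765, 0.0000).
‖u_2‖ = 5.6177, so q_2 = (-0.8220, 0.0681, -0.5654, 0.0000).
q_1·w_3 = 0.5145·1 + 0.5145·1 + (-0.6860)·(-3) + 0.0000·0 = 3.0870; q_2·w_3 = (-0.8220)·1 + 0.0681·1 + (-0.5654)·(-3) + 0.0000·0 = 0.9424.
u_3 = w_3 − 3.0870·q_1 − 0.9424·q_2 = (0.1864, -0.6524, -0.3495, 0.0000).
r_{33} = ‖u_3‖ = 0.7632.

r_{33} = 0.7632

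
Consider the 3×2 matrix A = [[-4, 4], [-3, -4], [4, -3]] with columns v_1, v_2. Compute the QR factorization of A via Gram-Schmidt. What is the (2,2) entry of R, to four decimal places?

e_1 = v_1/‖v_1‖ = (-4, -3, 4)/6.4031 = (-0.6247, -0.4685, 0.6247).
r_{12} = e_1·v_2 = -2.4988.
u_2 = v_2 + 2.4988·e_1 = (2.4390, -5.1707, -1.4390).
r_{22} = ‖u_2‖ = 5.8954.

r_{22} = 5.8954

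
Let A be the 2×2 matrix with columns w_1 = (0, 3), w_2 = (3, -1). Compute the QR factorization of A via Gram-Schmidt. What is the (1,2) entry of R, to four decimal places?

r_{12} = -1.0000

e_1 = w_1/‖w_1‖ = (0, 3)/3.0000 = (0.0000, 1.0000).
r_{12} = e_1·w_2 = -1.0000.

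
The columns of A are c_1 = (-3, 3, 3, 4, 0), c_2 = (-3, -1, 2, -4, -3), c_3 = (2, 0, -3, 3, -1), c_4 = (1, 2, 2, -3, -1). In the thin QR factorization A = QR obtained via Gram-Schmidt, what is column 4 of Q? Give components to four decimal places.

c_1 = (-3, 3, 3, 4, 0); ‖c_1‖ = 6.5574, so q_1 = (-0.4575, 0.4575, 0.4575, 0.6100, 0.0000).
q_1·c_2 = (-0.4575)·(-3) + 0.4575·(-1) + 0.4575·2 + 0.6100·(-4) + 0.0000·(-3) = -0.6100.
u_2 = c_2 + 0.6100·q_1 = (-3.2791, -0.7209, 2.2791, -3.6279, -3.0000).
‖u_2‖ = 6.2151, so q_2 = (-0.5276, -0.1160, 0.3667, -0.5837, -0.4827).
q_1·c_3 = (-0.4575)·2 + 0.4575·0 + 0.4575·(-3) + 0.6100·3 + 0.0000·(-1) = -0.4575; q_2·c_3 = (-0.5276)·2 + (-0.1160)·0 + 0.3667·(-3) + (-0.5837)·3 + (-0.4827)·(-1) = -3.4238.
u_3 = c_3 + 0.4575·q_1 + 3.4238·q_2 = (-0.0157, -0.1878, -1.5352, 1.2806, -2.6526).
‖u_3‖ = 3.3270, so q_3 = (-0.0047, -0.0565, -0.4614, 0.3849, -0.7973).
q_1·c_4 = (-0.4575)·1 + 0.4575·2 + 0.4575·2 + 0.6100·(-3) + 0.0000·(-1) = -0.4575; q_2·c_4 = (-0.5276)·1 + (-0.1160)·2 + 0.3667·2 + (-0.5837)·(-3) + (-0.4827)·(-1) = 2.2077; q_3·c_4 = (-0.0047)·1 + (-0.0565)·2 + (-0.4614)·2 + 0.3849·(-3) + (-0.7973)·(-1) = -1.3979.
u_4 = c_4 + 0.4575·q_1 − 2.2077·q_2 + 1.3979·q_3 = (1.9489, 2.3865, 0.7547, -0.8942, -1.0490).
‖u_4‖ = 3.4587, so q_4 = (0.5635, 0.6900, 0.2182, -0.2585, -0.3033).

q_4 = (0.5635, 0.6900, 0.2182, -0.2585, -0.3033)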